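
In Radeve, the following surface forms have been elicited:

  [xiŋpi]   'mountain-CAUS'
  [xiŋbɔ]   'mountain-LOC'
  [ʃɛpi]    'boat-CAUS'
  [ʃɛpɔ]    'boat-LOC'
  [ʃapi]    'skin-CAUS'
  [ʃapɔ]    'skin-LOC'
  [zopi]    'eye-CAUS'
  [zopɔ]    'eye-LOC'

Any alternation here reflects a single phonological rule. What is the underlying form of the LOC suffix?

/-bɔ/

The LOC morpheme has two allomorphs, [-bɔ] and [-pɔ].
By contrast the CAUS suffix keeps its initial [p] throughout — that segment must be underlying.
The LOC suffix is therefore /-bɔ/ underlyingly, with post-vocalic devoicing: voiced stops become voiceless after a vowel.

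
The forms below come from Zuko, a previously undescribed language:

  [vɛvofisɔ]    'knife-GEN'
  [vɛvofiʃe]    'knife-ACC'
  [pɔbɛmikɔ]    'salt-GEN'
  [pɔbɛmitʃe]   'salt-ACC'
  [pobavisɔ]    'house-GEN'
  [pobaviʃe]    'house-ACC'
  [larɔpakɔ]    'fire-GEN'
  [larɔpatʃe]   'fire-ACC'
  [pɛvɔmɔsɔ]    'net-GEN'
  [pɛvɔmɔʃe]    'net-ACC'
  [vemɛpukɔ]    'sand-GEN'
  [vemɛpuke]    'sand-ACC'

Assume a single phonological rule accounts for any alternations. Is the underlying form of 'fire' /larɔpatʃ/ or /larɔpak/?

'fire' shows [k] ~ [tʃ] at the end of the stem ([larɔpakɔ] vs [larɔpatʃe]).
If /k/ were underlying and a rule turned it into [tʃ] before the ACC suffix, 'sand' would also alternate; but it has [k] in both [vemɛpukɔ] and [vemɛpuke].
The underlying segment must be /tʃ/; palato-alveolar /tʃ/ and /ʃ/ become [k] and [s] when no front vowel follows, yielding [k] there.

/larɔpatʃ/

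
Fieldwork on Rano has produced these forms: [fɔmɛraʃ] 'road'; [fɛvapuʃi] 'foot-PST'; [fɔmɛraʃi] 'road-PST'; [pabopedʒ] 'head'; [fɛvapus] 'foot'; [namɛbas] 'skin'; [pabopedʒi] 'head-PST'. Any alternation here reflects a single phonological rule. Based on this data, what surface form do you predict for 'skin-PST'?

[namɛbaʃi]

In [fɛvapuʃi] and [fɛvapus] the final segment of 'foot' alternates: [ʃ] ~ [s].
If /ʃ/ were underlying and a rule turned it into [s] in isolation, 'road' would also alternate; but it has [ʃ] in both [fɔmɛraʃi] and [fɔmɛraʃ].
The underlying segment must be /s/; /s/ becomes palato-alveolar [ʃ] before a front vowel, yielding [ʃ] there.
The one attested form of 'skin', [namɛbas], shows underlying /namɛbas/. Applying the same rule before a front vowel gives [namɛbaʃi].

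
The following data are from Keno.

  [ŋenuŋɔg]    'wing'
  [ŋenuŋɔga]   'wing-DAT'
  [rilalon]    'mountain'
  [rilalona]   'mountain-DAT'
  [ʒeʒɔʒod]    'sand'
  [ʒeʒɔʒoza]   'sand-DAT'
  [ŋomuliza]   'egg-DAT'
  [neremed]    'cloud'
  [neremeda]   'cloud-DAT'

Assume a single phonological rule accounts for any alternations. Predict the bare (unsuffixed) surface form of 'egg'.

[ŋomulid]

In [ʒeʒɔʒod] and [ʒeʒɔʒoza] the final segment of 'sand' alternates: [d] ~ [z].
But 'cloud' keeps [d] in both environments ([neremed], [neremeda]), so there is no rule changing /d/ to [z] before the DAT suffix.
So /z/ is underlying, and a rule of word-final hardening — voiced fricatives become stops word-finally — gives [d].
From [ŋomuliza] the stem 'egg' is /ŋomuliz/; word-finally this yields [ŋomulid].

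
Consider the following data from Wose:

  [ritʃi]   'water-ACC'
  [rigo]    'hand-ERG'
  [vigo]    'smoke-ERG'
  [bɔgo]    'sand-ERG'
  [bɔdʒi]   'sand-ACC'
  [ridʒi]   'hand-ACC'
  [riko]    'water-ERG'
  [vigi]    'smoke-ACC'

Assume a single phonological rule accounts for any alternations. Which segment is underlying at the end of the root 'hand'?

The root 'hand' surfaces as [ridʒi] and [rigo], with a stem-final [dʒ] ~ [g] alternation.
If /g/ were underlying and a rule turned it into [dʒ] before the ACC suffix, 'smoke' would also alternate; but it has [g] in both [vigi] and [vigo].
The underlying segment must be /dʒ/; palato-alveolar /tʃ/ and /dʒ/ become [k] and [g] when no front vowel follows, yielding [g] there.

/dʒ/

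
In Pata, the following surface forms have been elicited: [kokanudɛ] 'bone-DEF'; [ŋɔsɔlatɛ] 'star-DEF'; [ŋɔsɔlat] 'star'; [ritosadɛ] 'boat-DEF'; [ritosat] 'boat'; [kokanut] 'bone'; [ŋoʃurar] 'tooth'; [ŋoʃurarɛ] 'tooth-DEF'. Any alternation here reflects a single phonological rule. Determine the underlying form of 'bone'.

/kokanud/

The root 'bone' surfaces as [kokanudɛ] and [kokanut], with a stem-final [d] ~ [t] alternation.
If /t/ were underlying and a rule turned it into [d] before the DEF suffix, 'star' would also alternate; but it has [t] in both [ŋɔsɔlatɛ] and [ŋɔsɔlat].
Therefore /d/ is basic and [t] is derived by word-final obstruent devoicing (voiced obstruents become voiceless word-finally).
The underlying form of 'bone' is therefore /kokanud/.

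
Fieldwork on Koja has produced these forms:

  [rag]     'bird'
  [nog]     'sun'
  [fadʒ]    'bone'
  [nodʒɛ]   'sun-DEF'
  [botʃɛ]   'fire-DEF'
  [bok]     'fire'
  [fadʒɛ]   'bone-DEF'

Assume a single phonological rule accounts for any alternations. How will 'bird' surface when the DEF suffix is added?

[radʒɛ]

In [nodʒɛ] and [nog] the final segment of 'sun' alternates: [dʒ] ~ [g].
The stem 'bone' ([fadʒɛ], [fadʒ]) shows [dʒ] unchanged in both environments, so [dʒ] cannot be basic with [g] derived in isolation.
Therefore /g/ is basic and [dʒ] is derived by palatalization before a front vowel (/k/ and /g/ become palato-alveolar [tʃ] and [dʒ] before a front vowel).
The one attested form of 'bird', [rag], shows underlying /rag/. Applying the same rule before a front vowel gives [radʒɛ].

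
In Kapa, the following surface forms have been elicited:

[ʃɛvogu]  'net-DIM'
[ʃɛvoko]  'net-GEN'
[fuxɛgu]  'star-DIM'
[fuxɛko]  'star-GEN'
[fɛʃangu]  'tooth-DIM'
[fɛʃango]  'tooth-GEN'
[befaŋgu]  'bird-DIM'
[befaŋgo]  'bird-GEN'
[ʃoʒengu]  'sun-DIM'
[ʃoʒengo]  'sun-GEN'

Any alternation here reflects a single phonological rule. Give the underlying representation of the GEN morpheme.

/-ko/

The GEN morpheme has two allomorphs, [-go] and [-ko].
The DIM suffix, which begins with [g], is invariant after every stem; so [g] is not altered by any rule here.
So the underlying form is /-ko/, and voiceless stops become voiced after a nasal.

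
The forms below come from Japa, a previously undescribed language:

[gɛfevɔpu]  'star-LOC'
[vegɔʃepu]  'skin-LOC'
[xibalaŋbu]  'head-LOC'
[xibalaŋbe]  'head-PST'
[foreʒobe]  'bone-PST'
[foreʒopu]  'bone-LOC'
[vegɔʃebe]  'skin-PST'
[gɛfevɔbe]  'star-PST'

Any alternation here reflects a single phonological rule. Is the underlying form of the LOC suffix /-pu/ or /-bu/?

The LOC suffix surfaces as [-bu] and [-pu], depending on the final segment of the stem.
By contrast the PST suffix keeps its initial [b] throughout — that segment must be underlying.
The LOC suffix is therefore /-pu/ underlyingly, with post-nasal voicing: voiceless stops become voiced after a nasal.

/-pu/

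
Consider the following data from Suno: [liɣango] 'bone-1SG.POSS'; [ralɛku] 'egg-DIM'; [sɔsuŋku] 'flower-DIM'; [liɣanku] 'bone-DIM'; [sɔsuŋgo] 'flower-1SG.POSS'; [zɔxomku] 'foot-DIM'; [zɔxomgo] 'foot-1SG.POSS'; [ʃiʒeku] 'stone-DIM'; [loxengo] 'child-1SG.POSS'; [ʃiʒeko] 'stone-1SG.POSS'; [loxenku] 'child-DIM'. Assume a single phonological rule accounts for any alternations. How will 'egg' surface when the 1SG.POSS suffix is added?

[ralɛko]

The 1SG.POSS suffix surfaces as [-go] and [-ko], depending on the final segment of the stem.
The DIM suffix, which begins with [k], is invariant after every stem; so [k] is not altered by any rule here.
The 1SG.POSS suffix is therefore /-go/ underlyingly, with post-vocalic devoicing: voiced stops become voiceless after a vowel.
After 'egg', which ends in a vowel, the suffix surfaces as [-ko], giving [ralɛko].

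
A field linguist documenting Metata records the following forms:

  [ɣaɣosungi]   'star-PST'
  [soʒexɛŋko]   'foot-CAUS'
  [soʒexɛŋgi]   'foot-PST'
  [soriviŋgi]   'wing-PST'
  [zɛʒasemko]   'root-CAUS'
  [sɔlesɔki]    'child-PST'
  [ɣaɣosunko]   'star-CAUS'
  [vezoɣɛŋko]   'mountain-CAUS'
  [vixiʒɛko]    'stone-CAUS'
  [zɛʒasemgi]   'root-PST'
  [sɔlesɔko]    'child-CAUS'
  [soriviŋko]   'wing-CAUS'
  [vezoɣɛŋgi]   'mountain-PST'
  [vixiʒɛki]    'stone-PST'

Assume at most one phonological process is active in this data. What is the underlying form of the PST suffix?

The PST suffix surfaces as [-gi] and [-ki], depending on the final segment of the stem.
The CAUS suffix, which begins with [k], is invariant after every stem; so [k] is not altered by any rule here.
So the underlying form is /-gi/, and voiced stops become voiceless after a vowel.

/-gi/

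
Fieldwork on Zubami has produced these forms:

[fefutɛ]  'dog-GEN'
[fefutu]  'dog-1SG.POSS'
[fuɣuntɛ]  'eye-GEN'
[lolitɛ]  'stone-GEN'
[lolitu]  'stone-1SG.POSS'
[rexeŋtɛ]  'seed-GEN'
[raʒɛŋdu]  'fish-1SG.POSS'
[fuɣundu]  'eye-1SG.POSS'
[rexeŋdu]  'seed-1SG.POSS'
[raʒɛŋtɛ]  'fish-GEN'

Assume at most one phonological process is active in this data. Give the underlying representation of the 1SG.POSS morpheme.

The 1SG.POSS morpheme has two allomorphs, [-du] and [-tu].
The GEN suffix, which begins with [t], is invariant after every stem; so [t] is not altered by any rule here.
So the underlying form is /-du/, and voiced stops become voiceless after a vowel.

/-du/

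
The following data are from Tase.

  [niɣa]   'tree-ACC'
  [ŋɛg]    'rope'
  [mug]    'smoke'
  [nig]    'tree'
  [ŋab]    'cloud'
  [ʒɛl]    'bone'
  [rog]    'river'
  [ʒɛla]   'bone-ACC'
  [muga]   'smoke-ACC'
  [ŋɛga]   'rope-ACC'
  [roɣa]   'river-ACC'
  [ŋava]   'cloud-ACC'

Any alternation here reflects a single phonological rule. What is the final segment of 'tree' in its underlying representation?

'tree' shows [g] ~ [ɣ] at the end of the stem ([nig] vs [niɣa]).
If /g/ were underlying and a rule turned it into [ɣ] before the ACC suffix, 'rope' would also alternate; but it has [g] in both [ŋɛg] and [ŋɛga].
The underlying segment must be /ɣ/; voiced fricatives become stops word-finally, yielding [g] there.

/ɣ/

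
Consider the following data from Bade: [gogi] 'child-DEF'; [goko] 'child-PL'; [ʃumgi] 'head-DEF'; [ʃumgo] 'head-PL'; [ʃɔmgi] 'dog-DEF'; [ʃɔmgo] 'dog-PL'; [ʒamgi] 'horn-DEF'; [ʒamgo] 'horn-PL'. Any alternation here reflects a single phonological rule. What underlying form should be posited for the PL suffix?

/-ko/

The PL morpheme has two allomorphs, [-go] and [-ko].
By contrast the DEF suffix keeps its initial [g] throughout — that segment must be underlying.
So the underlying form is /-ko/, and voiceless stops become voiced after a nasal.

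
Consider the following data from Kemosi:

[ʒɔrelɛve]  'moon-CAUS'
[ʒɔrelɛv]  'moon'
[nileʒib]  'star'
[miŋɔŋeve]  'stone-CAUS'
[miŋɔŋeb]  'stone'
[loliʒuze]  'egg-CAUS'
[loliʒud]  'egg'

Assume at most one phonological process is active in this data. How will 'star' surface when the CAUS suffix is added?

'stone' shows [v] ~ [b] at the end of the stem ([miŋɔŋeve] vs [miŋɔŋeb]).
But 'moon' keeps [v] in both environments ([ʒɔrelɛve], [ʒɔrelɛv]), so there is no rule changing /v/ to [b] in isolation.
So /b/ is underlying, and a rule of intervocalic spirantization — voiced stops become fricatives between vowels — gives [v].
The one attested form of 'star', [nileʒib], shows underlying /nileʒib/. Applying the same rule between vowels gives [nileʒive].

[nileʒive]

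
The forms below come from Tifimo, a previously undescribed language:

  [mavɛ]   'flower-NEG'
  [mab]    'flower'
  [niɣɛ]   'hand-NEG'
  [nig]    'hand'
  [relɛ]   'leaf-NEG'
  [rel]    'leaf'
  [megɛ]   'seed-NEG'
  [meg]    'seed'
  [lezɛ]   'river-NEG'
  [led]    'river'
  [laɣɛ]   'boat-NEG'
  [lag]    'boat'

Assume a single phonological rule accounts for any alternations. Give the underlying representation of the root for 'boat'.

The root 'boat' surfaces as [laɣɛ] and [lag], with a stem-final [ɣ] ~ [g] alternation.
The stem 'seed' ([megɛ], [meg]) shows [g] unchanged in both environments, so [g] cannot be basic with [ɣ] derived before the NEG suffix.
So /ɣ/ is underlying, and a rule of word-final hardening — voiced fricatives become stops word-finally — gives [g].

/laɣ/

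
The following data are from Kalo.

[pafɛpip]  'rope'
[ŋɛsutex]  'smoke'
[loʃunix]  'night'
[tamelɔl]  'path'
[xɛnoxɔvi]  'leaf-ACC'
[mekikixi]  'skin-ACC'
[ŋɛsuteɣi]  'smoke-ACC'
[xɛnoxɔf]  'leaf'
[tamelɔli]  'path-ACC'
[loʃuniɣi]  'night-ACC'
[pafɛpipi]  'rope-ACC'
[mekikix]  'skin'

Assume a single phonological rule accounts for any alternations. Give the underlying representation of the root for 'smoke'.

/ŋɛsuteɣ/

The root 'smoke' surfaces as [ŋɛsutex] and [ŋɛsuteɣi], with a stem-final [x] ~ [ɣ] alternation.
If /x/ were underlying and a rule turned it into [ɣ] before the ACC suffix, 'skin' would also alternate; but it has [x] in both [mekikix] and [mekikixi].
The alternation reflects word-final obstruent devoicing: voiced obstruents become voiceless word-finally. /ɣ/ is underlying.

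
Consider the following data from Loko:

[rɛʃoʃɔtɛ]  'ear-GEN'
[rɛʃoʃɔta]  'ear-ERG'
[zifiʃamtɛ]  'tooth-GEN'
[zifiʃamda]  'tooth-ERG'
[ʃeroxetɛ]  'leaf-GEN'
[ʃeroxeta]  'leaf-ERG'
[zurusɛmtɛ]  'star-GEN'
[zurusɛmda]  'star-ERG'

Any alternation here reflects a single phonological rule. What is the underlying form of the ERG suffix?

/-da/

The ERG suffix surfaces as [-da] and [-ta], depending on the final segment of the stem.
The GEN suffix, which begins with [t], is invariant after every stem; so [t] is not altered by any rule here.
So the underlying form is /-da/, and voiced stops become voiceless after a vowel.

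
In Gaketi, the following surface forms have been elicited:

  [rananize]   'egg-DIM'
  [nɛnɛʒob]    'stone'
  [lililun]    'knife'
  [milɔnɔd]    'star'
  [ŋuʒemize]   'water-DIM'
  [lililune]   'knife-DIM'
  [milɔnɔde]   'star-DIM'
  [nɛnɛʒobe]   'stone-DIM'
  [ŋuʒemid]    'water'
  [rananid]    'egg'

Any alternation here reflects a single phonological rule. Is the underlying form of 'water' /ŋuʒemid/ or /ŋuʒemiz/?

/ŋuʒemiz/

'water' shows [z] ~ [d] at the end of the stem ([ŋuʒemize] vs [ŋuʒemid]).
The stem 'star' ([milɔnɔde], [milɔnɔd]) shows [d] unchanged in both environments, so [d] cannot be basic with [z] derived before the DIM suffix.
The underlying segment must be /z/; voiced fricatives become stops word-finally, yielding [d] there.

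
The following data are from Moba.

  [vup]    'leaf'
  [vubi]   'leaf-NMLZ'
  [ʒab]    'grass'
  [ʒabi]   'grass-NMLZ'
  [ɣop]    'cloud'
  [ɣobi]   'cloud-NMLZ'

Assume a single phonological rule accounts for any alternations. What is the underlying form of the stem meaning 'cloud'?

/ɣop/

'cloud' shows [p] ~ [b] at the end of the stem ([ɣop] vs [ɣobi]).
If /b/ were underlying and a rule turned it into [p] in isolation, 'grass' would also alternate; but it has [b] in both [ʒab] and [ʒabi].
The underlying segment must be /p/; voiceless stops become voiced between vowels, yielding [b] there.
Hence 'cloud' is /ɣop/ underlyingly.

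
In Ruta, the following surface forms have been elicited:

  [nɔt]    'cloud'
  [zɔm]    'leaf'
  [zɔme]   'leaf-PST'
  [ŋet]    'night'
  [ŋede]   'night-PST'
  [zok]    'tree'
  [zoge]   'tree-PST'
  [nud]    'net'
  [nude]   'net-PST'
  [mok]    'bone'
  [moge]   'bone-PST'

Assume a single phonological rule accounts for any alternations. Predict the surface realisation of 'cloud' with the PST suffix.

[nɔde]

'night' shows [t] ~ [d] at the end of the stem ([ŋet] vs [ŋede]).
If /d/ were underlying and a rule turned it into [t] in isolation, 'net' would also alternate; but it has [d] in both [nud] and [nude].
So /t/ is underlying, and a rule of intervocalic voicing — voiceless stops become voiced between vowels — gives [d].
The one attested form of 'cloud', [nɔt], shows underlying /nɔt/. Applying the same rule between vowels gives [nɔde].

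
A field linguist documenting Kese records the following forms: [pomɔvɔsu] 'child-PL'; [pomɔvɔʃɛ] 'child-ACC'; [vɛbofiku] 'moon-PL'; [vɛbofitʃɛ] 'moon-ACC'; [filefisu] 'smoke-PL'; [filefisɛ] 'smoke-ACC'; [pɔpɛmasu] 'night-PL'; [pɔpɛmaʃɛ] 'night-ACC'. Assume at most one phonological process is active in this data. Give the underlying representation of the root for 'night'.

In [pɔpɛmasu] and [pɔpɛmaʃɛ] the final segment of 'night' alternates: [s] ~ [ʃ].
But 'smoke' keeps [s] in both environments ([filefisu], [filefisɛ]), so there is no rule changing /s/ to [ʃ] before the ACC suffix.
Therefore /ʃ/ is basic and [s] is derived by depalatalization (palato-alveolar /tʃ/ and /ʃ/ become [k] and [s] when no front vowel follows).
The underlying form of 'night' is therefore /pɔpɛmaʃ/.

/pɔpɛmaʃ/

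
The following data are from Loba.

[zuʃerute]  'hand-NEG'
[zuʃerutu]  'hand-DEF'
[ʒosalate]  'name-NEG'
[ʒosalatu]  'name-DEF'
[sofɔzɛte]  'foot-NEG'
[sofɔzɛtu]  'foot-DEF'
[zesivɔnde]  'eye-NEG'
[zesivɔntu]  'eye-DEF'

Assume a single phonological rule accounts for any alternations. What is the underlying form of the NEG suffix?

/-de/

The NEG morpheme has two allomorphs, [-de] and [-te].
The DEF suffix, which begins with [t], is invariant after every stem; so [t] is not altered by any rule here.
The NEG suffix is therefore /-de/ underlyingly, with post-vocalic devoicing: voiced stops become voiceless after a vowel.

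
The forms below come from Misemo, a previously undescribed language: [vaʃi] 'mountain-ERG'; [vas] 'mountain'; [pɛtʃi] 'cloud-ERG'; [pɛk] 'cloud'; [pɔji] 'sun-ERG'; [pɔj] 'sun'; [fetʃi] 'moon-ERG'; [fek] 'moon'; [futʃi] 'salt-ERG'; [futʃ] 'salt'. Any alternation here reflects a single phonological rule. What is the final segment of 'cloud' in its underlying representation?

/k/

In [pɛtʃi] and [pɛk] the final segment of 'cloud' alternates: [tʃ] ~ [k].
If /tʃ/ were underlying and a rule turned it into [k] in isolation, 'salt' would also alternate; but it has [tʃ] in both [futʃi] and [futʃ].
The alternation reflects palatalization before a front vowel: /k/ and /s/ become palato-alveolar [tʃ] and [ʃ] before a front vowel. /k/ is underlying.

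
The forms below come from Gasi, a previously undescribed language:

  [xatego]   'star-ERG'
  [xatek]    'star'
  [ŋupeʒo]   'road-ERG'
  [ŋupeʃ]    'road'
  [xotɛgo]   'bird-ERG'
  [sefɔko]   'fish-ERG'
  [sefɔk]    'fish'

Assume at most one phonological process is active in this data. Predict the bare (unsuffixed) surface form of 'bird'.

[xotɛk]

'star' shows [g] ~ [k] at the end of the stem ([xatego] vs [xatek]).
Compare 'fish', with invariant [k] in [sefɔko] and [sefɔk]: an analysis with underlying /k/ and a rule producing [g] before the ERG suffix would wrongly predict alternation here too.
The alternation reflects word-final obstruent devoicing: voiced obstruents become voiceless word-finally. /g/ is underlying.
The one attested form of 'bird', [xotɛgo], shows underlying /xotɛg/. Applying the same rule word-finally gives [xotɛk].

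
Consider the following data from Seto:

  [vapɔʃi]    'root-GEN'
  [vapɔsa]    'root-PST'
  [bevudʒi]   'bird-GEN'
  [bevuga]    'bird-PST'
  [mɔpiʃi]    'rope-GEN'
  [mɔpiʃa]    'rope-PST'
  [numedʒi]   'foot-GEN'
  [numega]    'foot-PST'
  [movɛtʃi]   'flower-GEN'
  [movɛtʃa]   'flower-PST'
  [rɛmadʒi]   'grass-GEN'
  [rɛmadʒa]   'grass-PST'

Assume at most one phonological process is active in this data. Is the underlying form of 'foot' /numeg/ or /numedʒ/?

In [numedʒi] and [numega] the final segment of 'foot' alternates: [dʒ] ~ [g].
The stem 'grass' ([rɛmadʒi], [rɛmadʒa]) shows [dʒ] unchanged in both environments, so [dʒ] cannot be basic with [g] derived before the PST suffix.
So /g/ is underlying, and a rule of palatalization before a front vowel — /g/ and /s/ become palato-alveolar [dʒ] and [ʃ] before a front vowel — gives [dʒ].

/numeg/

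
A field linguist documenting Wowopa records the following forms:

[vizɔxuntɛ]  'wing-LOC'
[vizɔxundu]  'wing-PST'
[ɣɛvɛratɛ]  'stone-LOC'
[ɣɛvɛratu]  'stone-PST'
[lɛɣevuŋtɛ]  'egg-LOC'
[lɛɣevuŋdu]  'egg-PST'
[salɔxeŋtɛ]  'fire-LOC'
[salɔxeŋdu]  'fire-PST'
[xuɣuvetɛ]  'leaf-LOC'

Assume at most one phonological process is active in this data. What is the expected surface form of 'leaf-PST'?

The PST morpheme has two allomorphs, [-du] and [-tu].
The LOC suffix, which begins with [t], is invariant after every stem; so [t] is not altered by any rule here.
The PST suffix is therefore /-du/ underlyingly, with post-vocalic devoicing: voiced stops become voiceless after a vowel.
After 'leaf', which ends in a vowel, the suffix surfaces as [-tu], giving [xuɣuvetu].

[xuɣuvetu]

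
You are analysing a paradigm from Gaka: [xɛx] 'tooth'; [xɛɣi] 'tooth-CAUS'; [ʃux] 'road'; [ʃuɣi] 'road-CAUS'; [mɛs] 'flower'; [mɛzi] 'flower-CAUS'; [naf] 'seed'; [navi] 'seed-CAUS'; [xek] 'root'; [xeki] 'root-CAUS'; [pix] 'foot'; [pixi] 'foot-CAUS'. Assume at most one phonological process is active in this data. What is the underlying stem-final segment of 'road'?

/ɣ/

The root 'road' surfaces as [ʃux] and [ʃuɣi], with a stem-final [x] ~ [ɣ] alternation.
But 'foot' keeps [x] in both environments ([pix], [pixi]), so there is no rule changing /x/ to [ɣ] before the CAUS suffix.
The underlying segment must be /ɣ/; voiced obstruents become voiceless word-finally, yielding [x] there.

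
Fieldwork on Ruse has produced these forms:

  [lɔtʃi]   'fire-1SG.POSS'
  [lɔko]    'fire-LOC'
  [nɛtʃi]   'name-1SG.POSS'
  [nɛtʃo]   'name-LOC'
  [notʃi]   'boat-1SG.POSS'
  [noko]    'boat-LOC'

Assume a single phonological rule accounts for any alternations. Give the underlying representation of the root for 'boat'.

/nok/

'boat' shows [tʃ] ~ [k] at the end of the stem ([notʃi] vs [noko]).
Compare 'name', with invariant [tʃ] in [nɛtʃi] and [nɛtʃo]: an analysis with underlying /tʃ/ and a rule producing [k] before the LOC suffix would wrongly predict alternation here too.
Therefore /k/ is basic and [tʃ] is derived by palatalization before a front vowel (/k/ becomes palato-alveolar [tʃ] before a front vowel).
The underlying form of 'boat' is therefore /nok/.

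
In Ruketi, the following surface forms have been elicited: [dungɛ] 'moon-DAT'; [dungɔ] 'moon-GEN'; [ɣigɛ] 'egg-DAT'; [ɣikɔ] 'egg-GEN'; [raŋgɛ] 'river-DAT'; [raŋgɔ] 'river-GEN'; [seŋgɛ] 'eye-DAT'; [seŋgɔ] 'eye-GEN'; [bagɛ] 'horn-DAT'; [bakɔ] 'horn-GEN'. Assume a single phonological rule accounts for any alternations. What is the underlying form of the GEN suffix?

The GEN morpheme has two allomorphs, [-gɔ] and [-kɔ].
By contrast the DAT suffix keeps its initial [g] throughout — that segment must be underlying.
The GEN suffix is therefore /-kɔ/ underlyingly, with post-nasal voicing: voiceless stops become voiced after a nasal.

/-kɔ/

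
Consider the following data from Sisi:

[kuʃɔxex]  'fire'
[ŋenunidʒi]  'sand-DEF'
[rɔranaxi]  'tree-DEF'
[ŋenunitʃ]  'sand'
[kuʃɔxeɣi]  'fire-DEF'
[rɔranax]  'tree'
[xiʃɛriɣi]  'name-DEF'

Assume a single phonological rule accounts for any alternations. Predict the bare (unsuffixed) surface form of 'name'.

[xiʃɛrix]

The stem for 'fire' ends in [ɣ] in [kuʃɔxeɣi] but [x] in [kuʃɔxex].
If /x/ were underlying and a rule turned it into [ɣ] before the DEF suffix, 'tree' would also alternate; but it has [x] in both [rɔranaxi] and [rɔranax].
Therefore /ɣ/ is basic and [x] is derived by word-final obstruent devoicing (voiced obstruents become voiceless word-finally).
From [xiʃɛriɣi] the stem 'name' is /xiʃɛriɣ/; word-finally this yields [xiʃɛrix].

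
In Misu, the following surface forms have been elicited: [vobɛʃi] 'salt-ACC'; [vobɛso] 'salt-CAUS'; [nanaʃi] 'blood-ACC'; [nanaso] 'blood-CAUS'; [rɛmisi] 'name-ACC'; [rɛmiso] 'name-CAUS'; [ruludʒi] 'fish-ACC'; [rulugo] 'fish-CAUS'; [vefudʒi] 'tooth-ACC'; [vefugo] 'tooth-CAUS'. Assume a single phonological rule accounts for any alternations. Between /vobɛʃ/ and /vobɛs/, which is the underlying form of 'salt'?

/vobɛʃ/

The stem for 'salt' ends in [ʃ] in [vobɛʃi] but [s] in [vobɛso].
The stem 'name' ([rɛmisi], [rɛmiso]) shows [s] unchanged in both environments, so [s] cannot be basic with [ʃ] derived before the ACC suffix.
The alternation reflects depalatalization: palato-alveolar /dʒ/ and /ʃ/ become [g] and [s] when no front vowel follows. /ʃ/ is underlying.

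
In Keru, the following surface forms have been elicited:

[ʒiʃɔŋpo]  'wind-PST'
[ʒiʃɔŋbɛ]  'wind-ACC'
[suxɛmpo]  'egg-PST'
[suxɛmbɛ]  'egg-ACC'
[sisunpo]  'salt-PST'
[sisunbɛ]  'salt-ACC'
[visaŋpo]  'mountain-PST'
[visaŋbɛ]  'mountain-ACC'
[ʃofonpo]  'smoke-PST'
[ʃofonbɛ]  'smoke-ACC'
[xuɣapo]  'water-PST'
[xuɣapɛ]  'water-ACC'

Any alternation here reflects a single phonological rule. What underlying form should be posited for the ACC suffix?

The ACC suffix surfaces as [-bɛ] and [-pɛ], depending on the final segment of the stem.
By contrast the PST suffix keeps its initial [p] throughout — that segment must be underlying.
The ACC suffix is therefore /-bɛ/ underlyingly, with post-vocalic devoicing: voiced stops become voiceless after a vowel.

/-bɛ/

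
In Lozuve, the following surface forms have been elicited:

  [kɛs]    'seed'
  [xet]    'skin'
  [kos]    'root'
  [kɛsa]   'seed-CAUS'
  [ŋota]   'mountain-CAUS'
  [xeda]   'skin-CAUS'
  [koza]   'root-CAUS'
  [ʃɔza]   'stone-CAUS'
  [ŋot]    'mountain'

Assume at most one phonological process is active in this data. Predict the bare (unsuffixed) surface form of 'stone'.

The root 'root' surfaces as [kos] and [koza], with a stem-final [s] ~ [z] alternation.
Compare 'seed', with invariant [s] in [kɛs] and [kɛsa]: an analysis with underlying /s/ and a rule producing [z] before the CAUS suffix would wrongly predict alternation here too.
The alternation reflects word-final obstruent devoicing: voiced obstruents become voiceless word-finally. /z/ is underlying.
From [ʃɔza] the stem 'stone' is /ʃɔz/; word-finally this yields [ʃɔs].

[ʃɔs]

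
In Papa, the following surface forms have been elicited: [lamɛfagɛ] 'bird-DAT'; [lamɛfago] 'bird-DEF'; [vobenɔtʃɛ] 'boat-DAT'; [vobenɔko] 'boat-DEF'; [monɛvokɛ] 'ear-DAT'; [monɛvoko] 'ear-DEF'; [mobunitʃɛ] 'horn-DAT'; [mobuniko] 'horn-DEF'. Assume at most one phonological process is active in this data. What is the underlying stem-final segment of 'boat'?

The stem for 'boat' ends in [tʃ] in [vobenɔtʃɛ] but [k] in [vobenɔko].
Compare 'ear', with invariant [k] in [monɛvokɛ] and [monɛvoko]: an analysis with underlying /k/ and a rule producing [tʃ] before the DAT suffix would wrongly predict alternation here too.
The alternation reflects depalatalization: palato-alveolar /tʃ/ becomes [k] when no front vowel follows. /tʃ/ is underlying.

/tʃ/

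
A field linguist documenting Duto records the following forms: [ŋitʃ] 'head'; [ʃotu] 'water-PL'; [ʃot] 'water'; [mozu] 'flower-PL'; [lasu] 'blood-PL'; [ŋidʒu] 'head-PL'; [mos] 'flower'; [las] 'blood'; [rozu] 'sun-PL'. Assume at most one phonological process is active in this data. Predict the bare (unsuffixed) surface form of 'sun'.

The stem for 'flower' ends in [z] in [mozu] but [s] in [mos].
Compare 'blood', with invariant [s] in [lasu] and [las]: an analysis with underlying /s/ and a rule producing [z] before the PL suffix would wrongly predict alternation here too.
The alternation reflects word-final obstruent devoicing: voiced obstruents become voiceless word-finally. /z/ is underlying.
From [rozu] the stem 'sun' is /roz/; word-finally this yields [ros].

[ros]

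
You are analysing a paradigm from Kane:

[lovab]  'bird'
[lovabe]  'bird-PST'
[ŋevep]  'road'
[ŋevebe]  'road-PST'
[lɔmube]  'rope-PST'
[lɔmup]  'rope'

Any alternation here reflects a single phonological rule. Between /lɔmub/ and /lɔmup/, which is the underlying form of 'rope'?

The stem for 'rope' ends in [p] in [lɔmup] but [b] in [lɔmube].
But 'bird' keeps [b] in both environments ([lovab], [lovabe]), so there is no rule changing /b/ to [p] in isolation.
The underlying segment must be /p/; voiceless stops become voiced between vowels, yielding [b] there.

/lɔmup/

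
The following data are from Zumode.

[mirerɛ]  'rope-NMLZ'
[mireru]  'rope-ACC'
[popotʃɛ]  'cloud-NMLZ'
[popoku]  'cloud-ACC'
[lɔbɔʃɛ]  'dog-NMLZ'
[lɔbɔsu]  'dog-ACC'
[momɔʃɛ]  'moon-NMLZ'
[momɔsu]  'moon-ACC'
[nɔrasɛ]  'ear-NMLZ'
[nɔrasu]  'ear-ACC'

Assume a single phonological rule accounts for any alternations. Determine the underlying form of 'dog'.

/lɔbɔʃ/

The stem for 'dog' ends in [ʃ] in [lɔbɔʃɛ] but [s] in [lɔbɔsu].
Compare 'ear', with invariant [s] in [nɔrasɛ] and [nɔrasu]: an analysis with underlying /s/ and a rule producing [ʃ] before the NMLZ suffix would wrongly predict alternation here too.
Therefore /ʃ/ is basic and [s] is derived by depalatalization (palato-alveolar /tʃ/ and /ʃ/ become [k] and [s] when no front vowel follows).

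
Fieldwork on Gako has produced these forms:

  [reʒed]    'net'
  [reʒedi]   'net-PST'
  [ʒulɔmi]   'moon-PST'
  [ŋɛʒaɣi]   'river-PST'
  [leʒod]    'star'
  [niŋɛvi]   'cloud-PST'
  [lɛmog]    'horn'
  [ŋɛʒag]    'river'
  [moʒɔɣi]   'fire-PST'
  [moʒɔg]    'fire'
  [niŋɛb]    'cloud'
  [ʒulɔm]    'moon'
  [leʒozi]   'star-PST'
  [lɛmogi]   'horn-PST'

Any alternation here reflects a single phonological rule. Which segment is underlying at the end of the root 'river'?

The stem for 'river' ends in [ɣ] in [ŋɛʒaɣi] but [g] in [ŋɛʒag].
The stem 'horn' ([lɛmogi], [lɛmog]) shows [g] unchanged in both environments, so [g] cannot be basic with [ɣ] derived before the PST suffix.
Therefore /ɣ/ is basic and [g] is derived by word-final hardening (voiced fricatives become stops word-finally).

/ɣ/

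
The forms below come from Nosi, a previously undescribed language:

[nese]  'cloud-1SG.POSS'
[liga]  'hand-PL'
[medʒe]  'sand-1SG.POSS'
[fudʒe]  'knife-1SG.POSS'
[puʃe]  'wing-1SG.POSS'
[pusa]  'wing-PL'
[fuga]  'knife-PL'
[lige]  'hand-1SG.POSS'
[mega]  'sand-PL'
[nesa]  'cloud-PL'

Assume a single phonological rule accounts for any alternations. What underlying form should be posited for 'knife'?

/fudʒ/

In [fudʒe] and [fuga] the final segment of 'knife' alternates: [dʒ] ~ [g].
If /g/ were underlying and a rule turned it into [dʒ] before the 1SG.POSS suffix, 'hand' would also alternate; but it has [g] in both [lige] and [liga].
The underlying segment must be /dʒ/; palato-alveolar /dʒ/ and /ʃ/ become [g] and [s] when no front vowel follows, yielding [g] there.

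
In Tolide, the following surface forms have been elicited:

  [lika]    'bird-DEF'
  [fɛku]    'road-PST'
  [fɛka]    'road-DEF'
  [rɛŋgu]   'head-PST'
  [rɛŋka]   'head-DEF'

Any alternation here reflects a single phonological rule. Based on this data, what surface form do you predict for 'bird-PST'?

The PST morpheme has two allomorphs, [-gu] and [-ku].
By contrast the DEF suffix keeps its initial [k] throughout — that segment must be underlying.
The PST suffix is therefore /-gu/ underlyingly, with post-vocalic devoicing: voiced stops become voiceless after a vowel.
After 'bird', which ends in a vowel, the suffix surfaces as [-ku], giving [liku].

[liku]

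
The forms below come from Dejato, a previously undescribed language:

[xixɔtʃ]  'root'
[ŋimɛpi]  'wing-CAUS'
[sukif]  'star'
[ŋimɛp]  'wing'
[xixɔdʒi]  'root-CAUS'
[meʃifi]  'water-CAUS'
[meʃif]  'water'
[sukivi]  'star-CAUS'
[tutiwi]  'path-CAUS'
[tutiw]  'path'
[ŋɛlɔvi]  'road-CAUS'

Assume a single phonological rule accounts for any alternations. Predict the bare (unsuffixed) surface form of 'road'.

[ŋɛlɔf]

The stem for 'star' ends in [v] in [sukivi] but [f] in [sukif].
Compare 'water', with invariant [f] in [meʃifi] and [meʃif]: an analysis with underlying /f/ and a rule producing [v] before the CAUS suffix would wrongly predict alternation here too.
The alternation reflects word-final obstruent devoicing: voiced obstruents become voiceless word-finally. /v/ is underlying.
The one attested form of 'road', [ŋɛlɔvi], shows underlying /ŋɛlɔv/. Applying the same rule word-finally gives [ŋɛlɔf].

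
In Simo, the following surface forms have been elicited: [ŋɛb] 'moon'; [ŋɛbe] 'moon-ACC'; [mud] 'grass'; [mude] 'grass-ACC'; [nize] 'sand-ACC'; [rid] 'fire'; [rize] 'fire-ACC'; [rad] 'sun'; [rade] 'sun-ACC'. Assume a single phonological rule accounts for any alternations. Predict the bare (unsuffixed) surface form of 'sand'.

The stem for 'fire' ends in [d] in [rid] but [z] in [rize].
The stem 'sun' ([rad], [rade]) shows [d] unchanged in both environments, so [d] cannot be basic with [z] derived before the ACC suffix.
So /z/ is underlying, and a rule of word-final hardening — voiced fricatives become stops word-finally — gives [d].
The one attested form of 'sand', [nize], shows underlying /niz/. Applying the same rule word-finally gives [nid].

[nid]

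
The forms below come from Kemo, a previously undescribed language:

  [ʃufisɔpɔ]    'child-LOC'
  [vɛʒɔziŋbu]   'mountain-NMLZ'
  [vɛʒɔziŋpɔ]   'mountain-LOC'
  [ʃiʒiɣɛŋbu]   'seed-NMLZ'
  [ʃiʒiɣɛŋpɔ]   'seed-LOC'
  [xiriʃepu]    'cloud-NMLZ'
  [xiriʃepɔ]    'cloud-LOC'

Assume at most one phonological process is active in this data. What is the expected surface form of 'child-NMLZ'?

[ʃufisɔpu]

The NMLZ suffix surfaces as [-bu] and [-pu], depending on the final segment of the stem.
The LOC suffix, which begins with [p], is invariant after every stem; so [p] is not altered by any rule here.
So the underlying form is /-bu/, and voiced stops become voiceless after a vowel.
After 'child', which ends in a vowel, the suffix surfaces as [-pu], giving [ʃufisɔpu].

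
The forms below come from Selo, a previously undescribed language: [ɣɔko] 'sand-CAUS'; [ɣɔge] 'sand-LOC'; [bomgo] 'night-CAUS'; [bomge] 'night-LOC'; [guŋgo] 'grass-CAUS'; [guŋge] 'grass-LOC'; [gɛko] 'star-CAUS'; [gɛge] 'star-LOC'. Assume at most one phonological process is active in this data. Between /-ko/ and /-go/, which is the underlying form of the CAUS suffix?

The CAUS suffix surfaces as [-go] and [-ko], depending on the final segment of the stem.
By contrast the LOC suffix keeps its initial [g] throughout — that segment must be underlying.
So the underlying form is /-ko/, and voiceless stops become voiced after a nasal.

/-ko/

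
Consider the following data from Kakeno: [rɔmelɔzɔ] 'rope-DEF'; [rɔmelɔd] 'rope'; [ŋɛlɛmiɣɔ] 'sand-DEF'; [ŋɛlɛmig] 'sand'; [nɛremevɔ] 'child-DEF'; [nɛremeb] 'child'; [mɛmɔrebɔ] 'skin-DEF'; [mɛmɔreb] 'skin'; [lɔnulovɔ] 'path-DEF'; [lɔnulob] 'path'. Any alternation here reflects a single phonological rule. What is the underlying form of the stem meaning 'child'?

/nɛremev/

In [nɛremevɔ] and [nɛremeb] the final segment of 'child' alternates: [v] ~ [b].
Compare 'skin', with invariant [b] in [mɛmɔrebɔ] and [mɛmɔreb]: an analysis with underlying /b/ and a rule producing [v] before the DEF suffix would wrongly predict alternation here too.
So /v/ is underlying, and a rule of word-final hardening — voiced fricatives become stops word-finally — gives [b].
So 'child' = /nɛremev/.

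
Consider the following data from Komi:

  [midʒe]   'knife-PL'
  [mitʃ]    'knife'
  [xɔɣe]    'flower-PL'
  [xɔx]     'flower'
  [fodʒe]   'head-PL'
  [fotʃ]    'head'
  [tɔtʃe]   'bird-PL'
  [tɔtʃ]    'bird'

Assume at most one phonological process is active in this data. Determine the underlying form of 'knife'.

/midʒ/

The stem for 'knife' ends in [dʒ] in [midʒe] but [tʃ] in [mitʃ].
The stem 'bird' ([tɔtʃe], [tɔtʃ]) shows [tʃ] unchanged in both environments, so [tʃ] cannot be basic with [dʒ] derived before the PL suffix.
The alternation reflects word-final obstruent devoicing: voiced obstruents become voiceless word-finally. /dʒ/ is underlying.
So 'knife' = /midʒ/.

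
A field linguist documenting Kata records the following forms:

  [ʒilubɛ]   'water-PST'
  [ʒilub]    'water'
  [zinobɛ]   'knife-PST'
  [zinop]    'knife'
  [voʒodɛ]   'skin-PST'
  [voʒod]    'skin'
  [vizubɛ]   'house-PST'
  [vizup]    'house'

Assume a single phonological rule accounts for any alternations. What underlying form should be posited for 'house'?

/vizup/

The stem for 'house' ends in [b] in [vizubɛ] but [p] in [vizup].
The stem 'water' ([ʒilubɛ], [ʒilub]) shows [b] unchanged in both environments, so [b] cannot be basic with [p] derived in isolation.
So /p/ is underlying, and a rule of intervocalic voicing — voiceless stops become voiced between vowels — gives [b].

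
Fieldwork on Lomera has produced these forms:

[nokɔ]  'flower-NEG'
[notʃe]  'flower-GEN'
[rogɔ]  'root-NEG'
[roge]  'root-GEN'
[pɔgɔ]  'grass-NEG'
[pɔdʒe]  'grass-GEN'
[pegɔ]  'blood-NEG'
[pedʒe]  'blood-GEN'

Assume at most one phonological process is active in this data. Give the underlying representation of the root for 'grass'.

/pɔdʒ/

The root 'grass' surfaces as [pɔgɔ] and [pɔdʒe], with a stem-final [g] ~ [dʒ] alternation.
If /g/ were underlying and a rule turned it into [dʒ] before the GEN suffix, 'root' would also alternate; but it has [g] in both [rogɔ] and [roge].
The underlying segment must be /dʒ/; palato-alveolar /tʃ/ and /dʒ/ become [k] and [g] when no front vowel follows, yielding [g] there.
The underlying form of 'grass' is therefore /pɔdʒ/.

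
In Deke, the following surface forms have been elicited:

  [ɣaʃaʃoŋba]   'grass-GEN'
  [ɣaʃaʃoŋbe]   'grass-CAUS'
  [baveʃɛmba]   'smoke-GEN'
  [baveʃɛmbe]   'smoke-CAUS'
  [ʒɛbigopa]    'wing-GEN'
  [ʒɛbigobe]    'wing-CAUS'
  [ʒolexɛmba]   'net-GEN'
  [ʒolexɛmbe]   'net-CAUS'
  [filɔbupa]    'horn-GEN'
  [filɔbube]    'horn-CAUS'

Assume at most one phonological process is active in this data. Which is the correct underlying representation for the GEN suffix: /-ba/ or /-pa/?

The GEN suffix surfaces as [-ba] and [-pa], depending on the final segment of the stem.
By contrast the CAUS suffix keeps its initial [b] throughout — that segment must be underlying.
So the underlying form is /-pa/, and voiceless stops become voiced after a nasal.

/-pa/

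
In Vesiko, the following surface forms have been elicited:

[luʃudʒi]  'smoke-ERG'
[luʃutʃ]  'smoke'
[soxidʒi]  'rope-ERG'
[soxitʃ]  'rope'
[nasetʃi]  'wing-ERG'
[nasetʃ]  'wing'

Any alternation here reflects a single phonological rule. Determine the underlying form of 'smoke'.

The root 'smoke' surfaces as [luʃudʒi] and [luʃutʃ], with a stem-final [dʒ] ~ [tʃ] alternation.
But 'wing' keeps [tʃ] in both environments ([nasetʃi], [nasetʃ]), so there is no rule changing /tʃ/ to [dʒ] before the ERG suffix.
The underlying segment must be /dʒ/; voiced obstruents become voiceless word-finally, yielding [tʃ] there.

/luʃudʒ/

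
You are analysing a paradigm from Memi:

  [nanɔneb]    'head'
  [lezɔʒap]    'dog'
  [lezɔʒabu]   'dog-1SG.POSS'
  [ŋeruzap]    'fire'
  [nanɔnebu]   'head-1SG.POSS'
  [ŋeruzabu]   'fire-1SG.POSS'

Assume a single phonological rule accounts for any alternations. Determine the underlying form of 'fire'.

The stem for 'fire' ends in [p] in [ŋeruzap] but [b] in [ŋeruzabu].
Compare 'head', with invariant [b] in [nanɔneb] and [nanɔnebu]: an analysis with underlying /b/ and a rule producing [p] in isolation would wrongly predict alternation here too.
The alternation reflects intervocalic voicing: voiceless stops become voiced between vowels. /p/ is underlying.
The underlying form of 'fire' is therefore /ŋeruzap/.

/ŋeruzap/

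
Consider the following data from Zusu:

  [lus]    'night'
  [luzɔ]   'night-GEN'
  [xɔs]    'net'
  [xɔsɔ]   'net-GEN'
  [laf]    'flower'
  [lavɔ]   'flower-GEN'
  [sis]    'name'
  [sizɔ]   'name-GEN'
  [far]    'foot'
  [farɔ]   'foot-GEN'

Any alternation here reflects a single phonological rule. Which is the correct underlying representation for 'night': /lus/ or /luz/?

'night' shows [s] ~ [z] at the end of the stem ([lus] vs [luzɔ]).
But 'net' keeps [s] in both environments ([xɔs], [xɔsɔ]), so there is no rule changing /s/ to [z] before the GEN suffix.
Therefore /z/ is basic and [s] is derived by word-final obstruent devoicing (voiced obstruents become voiceless word-finally).

/luz/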